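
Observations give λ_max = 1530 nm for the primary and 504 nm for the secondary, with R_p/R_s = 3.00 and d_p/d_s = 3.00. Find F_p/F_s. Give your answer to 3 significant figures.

0.0118

Wien's law: T_p/T_s = λ_s/λ_p = 504/1530 = 0.3294.
L_p/L_s = (R_p/R_s)²(T_p/T_s)⁴ = (3.00)²(0.3294)⁴ = 0.1060.
F_p/F_s = (L_p/L_s)/(d_p/d_s)² = 0.1060/(3.00)² = 0.01177.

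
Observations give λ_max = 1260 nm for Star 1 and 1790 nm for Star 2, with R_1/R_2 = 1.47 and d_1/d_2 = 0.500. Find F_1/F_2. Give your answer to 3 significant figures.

35.2

Wien's law: T_1/T_2 = λ_2/λ_1 = 1790/1260 = 1.421.
L_1/L_2 = (R_1/R_2)²(T_1/T_2)⁴ = (1.47)²(1.421)⁴ = 8.802.
F_1/F_2 = (L_1/L_2)/(d_1/d_2)² = 8.802/(0.500)² = 35.21.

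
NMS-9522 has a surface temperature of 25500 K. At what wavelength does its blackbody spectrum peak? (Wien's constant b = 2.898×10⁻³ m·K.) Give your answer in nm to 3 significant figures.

λ_max = b/T = 2.898×10⁻³ / 25500 = 1.14×10^-7 m = 113.6 nm.

114 nm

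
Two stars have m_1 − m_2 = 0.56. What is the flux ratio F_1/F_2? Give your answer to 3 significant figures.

F_1/F_2 = 10^(−(m_1 − m_2)/2.5) = 10^(-0.56/2.5) = 10^-0.224 = 0.5970.

0.597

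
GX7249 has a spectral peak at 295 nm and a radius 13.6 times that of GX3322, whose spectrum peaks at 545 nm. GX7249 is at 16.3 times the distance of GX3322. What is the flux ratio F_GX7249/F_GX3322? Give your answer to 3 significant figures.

8.11

Wien's law: T_GX7249/T_GX3322 = λ_GX3322/λ_GX7249 = 545/295 = 1.847.
L_GX7249/L_GX3322 = (R_GX7249/R_GX3322)²(T_GX7249/T_GX3322)⁴ = (13.6)²(1.847)⁴ = 2155.
F_GX7249/F_GX3322 = (L_GX7249/L_GX3322)/(d_GX7249/d_GX3322)² = 2155/(16.3)² = 8.110.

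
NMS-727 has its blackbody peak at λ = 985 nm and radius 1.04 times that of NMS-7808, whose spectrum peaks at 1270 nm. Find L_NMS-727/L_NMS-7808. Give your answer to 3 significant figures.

2.99

Wien's law gives T ∝ 1/λ_max, so T_NMS-727/T_NMS-7808 = λ_NMS-7808/λ_NMS-727 = 1270/985 = 1.289.
Then L ∝ R²T⁴ gives L_NMS-727/L_NMS-7808 = (1.04)² × (1.289)⁴ = 1.082 × 2.764 = 2.989.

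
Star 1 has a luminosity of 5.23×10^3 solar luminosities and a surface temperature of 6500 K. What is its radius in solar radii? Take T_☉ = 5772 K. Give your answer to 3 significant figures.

57.0 solar radii

R/R_☉ = √(L/L_☉) / (T/T_☉)² = √(5.23×10^3) / (1.126)²
       = 72.32 / 1.268 = 57.03.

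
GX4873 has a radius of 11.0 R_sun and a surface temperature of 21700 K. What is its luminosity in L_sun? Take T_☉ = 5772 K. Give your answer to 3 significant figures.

2.42×10^4 L_sun

L/L_☉ = (R/R_☉)² (T/T_☉)⁴ = (11.0)² × (21700/5772)⁴
       = 121.0 × (3.760)⁴ = 121.0 × 199.8 = 2.417×10^4.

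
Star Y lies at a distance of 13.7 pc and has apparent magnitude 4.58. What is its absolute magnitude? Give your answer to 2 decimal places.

3.90

M = m − 5 log₁₀(d/10 pc) = 4.58 − 5 log₁₀(13.7/10)
  = 4.58 − 5 × 0.137 = 4.58 − 0.68 = 3.90.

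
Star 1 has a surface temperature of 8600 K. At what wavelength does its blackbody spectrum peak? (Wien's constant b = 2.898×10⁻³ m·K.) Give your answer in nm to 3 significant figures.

λ_max = b/T = 2.898×10⁻³ / 8600 = 3.37×10^-7 m = 337.0 nm.

337 nm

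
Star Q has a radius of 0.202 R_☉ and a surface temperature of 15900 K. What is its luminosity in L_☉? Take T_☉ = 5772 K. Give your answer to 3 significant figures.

2.35 L_☉

L/L_☉ = (R/R_☉)² (T/T_☉)⁴ = (0.202)² × (15900/5772)⁴
       = 0.04080 × (2.755)⁴ = 0.04080 × 57.58 = 2.350.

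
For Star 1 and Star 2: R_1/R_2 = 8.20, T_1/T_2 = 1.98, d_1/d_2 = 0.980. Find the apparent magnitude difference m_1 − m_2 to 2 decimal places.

-7.58

L_1/L_2 = (8.20)²(1.98)⁴ = 1033.
F_1/F_2 = (L_1/L_2)/(d_1/d_2)² = 1033/0.9604 = 1076.
m_1 − m_2 = −2.5 log₁₀(1076) = -7.58.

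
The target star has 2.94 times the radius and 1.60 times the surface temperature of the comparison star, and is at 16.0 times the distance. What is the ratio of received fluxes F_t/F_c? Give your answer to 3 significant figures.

L_t/L_c = (R_t/R_c)²(T_t/T_c)⁴ = (2.94)² × (1.60)⁴ = 56.65.
F_t/F_c = (L_t/L_c)/(d_t/d_c)² = 56.65 / (16.0)² = 0.2213.

0.221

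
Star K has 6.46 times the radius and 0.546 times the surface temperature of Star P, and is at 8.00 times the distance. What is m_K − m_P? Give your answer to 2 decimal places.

L_K/L_P = (6.46)²(0.546)⁴ = 3.709.
F_K/F_P = (L_K/L_P)/(d_K/d_P)² = 3.709/64.00 = 0.05795.
m_K − m_P = −2.5 log₁₀(0.05795) = 3.09.

3.09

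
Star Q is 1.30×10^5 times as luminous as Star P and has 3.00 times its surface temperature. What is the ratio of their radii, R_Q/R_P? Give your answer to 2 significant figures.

L ∝ R²T⁴ gives R ∝ √L / T², so
R_Q/R_P = √(1.30×10^5) / (3.00)² = 360.6 / 9.000 = 40.06.

40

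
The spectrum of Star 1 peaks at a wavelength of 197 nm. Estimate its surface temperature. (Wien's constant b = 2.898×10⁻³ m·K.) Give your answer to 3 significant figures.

1.47×10^4 K

T = b/λ_max = 2.898×10⁻³ / (197×10⁻⁹) = 1.471×10^4 K.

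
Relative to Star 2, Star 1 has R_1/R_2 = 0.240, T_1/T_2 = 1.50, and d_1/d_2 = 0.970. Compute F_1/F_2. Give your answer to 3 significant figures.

L_1/L_2 = (R_1/R_2)²(T_1/T_2)⁴ = (0.240)² × (1.50)⁴ = 0.2916.
F_1/F_2 = (L_1/L_2)/(d_1/d_2)² = 0.2916 / (0.970)² = 0.3099.

0.310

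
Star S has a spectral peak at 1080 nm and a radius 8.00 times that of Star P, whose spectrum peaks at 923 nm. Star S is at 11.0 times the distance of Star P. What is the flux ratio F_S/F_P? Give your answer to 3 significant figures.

Wien's law: T_S/T_P = λ_P/λ_S = 923/1080 = 0.8546.
L_S/L_P = (R_S/R_P)²(T_S/T_P)⁴ = (8.00)²(0.8546)⁴ = 34.14.
F_S/F_P = (L_S/L_P)/(d_S/d_P)² = 34.14/(11.0)² = 0.2822.

0.282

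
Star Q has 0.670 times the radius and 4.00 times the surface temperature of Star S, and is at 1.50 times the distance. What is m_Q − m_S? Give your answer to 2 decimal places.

-4.27

L_Q/L_S = (0.670)²(4.00)⁴ = 114.9.
F_Q/F_S = (L_Q/L_S)/(d_Q/d_S)² = 114.9/2.250 = 51.07.
m_Q − m_S = −2.5 log₁₀(51.07) = -4.27.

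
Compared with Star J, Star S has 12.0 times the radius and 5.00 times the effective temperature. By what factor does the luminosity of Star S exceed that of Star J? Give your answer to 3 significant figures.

From the Stefan–Boltzmann law, L ∝ R²T⁴, so
L_S/L_J = (R_S/R_J)² (T_S/T_J)⁴ = (12.0)² × (5.00)⁴ = 144.0 × 625.0 = 9.000×10^4.

9.00×10^4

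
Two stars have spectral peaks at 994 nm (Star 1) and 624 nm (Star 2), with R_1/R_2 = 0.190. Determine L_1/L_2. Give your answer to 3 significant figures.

Wien's law gives T ∝ 1/λ_max, so T_1/T_2 = λ_2/λ_1 = 624/994 = 0.6278.
Then L ∝ R²T⁴ gives L_1/L_2 = (0.190)² × (0.6278)⁴ = 0.03610 × 0.1553 = 0.005607.

0.00561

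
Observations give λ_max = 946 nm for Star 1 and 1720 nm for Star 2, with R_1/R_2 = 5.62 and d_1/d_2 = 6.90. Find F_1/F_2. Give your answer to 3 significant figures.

Wien's law: T_1/T_2 = λ_2/λ_1 = 1720/946 = 1.818.
L_1/L_2 = (R_1/R_2)²(T_1/T_2)⁴ = (5.62)²(1.818)⁴ = 345.2.
F_1/F_2 = (L_1/L_2)/(d_1/d_2)² = 345.2/(6.90)² = 7.250.

7.25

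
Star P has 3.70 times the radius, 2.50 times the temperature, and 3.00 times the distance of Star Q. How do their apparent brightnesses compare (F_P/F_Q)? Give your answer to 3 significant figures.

59.4

L_P/L_Q = (R_P/R_Q)²(T_P/T_Q)⁴ = (3.70)² × (2.50)⁴ = 534.8.
F_P/F_Q = (L_P/L_Q)/(d_P/d_Q)² = 534.8 / (3.00)² = 59.42.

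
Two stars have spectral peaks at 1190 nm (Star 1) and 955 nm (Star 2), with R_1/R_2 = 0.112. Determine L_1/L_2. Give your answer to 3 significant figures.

0.00520

Wien's law gives T ∝ 1/λ_max, so T_1/T_2 = λ_2/λ_1 = 955/1190 = 0.8025.
Then L ∝ R²T⁴ gives L_1/L_2 = (0.112)² × (0.8025)⁴ = 0.01254 × 0.4148 = 0.005203.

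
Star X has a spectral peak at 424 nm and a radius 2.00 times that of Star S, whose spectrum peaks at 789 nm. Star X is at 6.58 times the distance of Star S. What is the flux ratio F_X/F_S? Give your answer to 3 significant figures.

Wien's law: T_X/T_S = λ_S/λ_X = 789/424 = 1.861.
L_X/L_S = (R_X/R_S)²(T_X/T_S)⁴ = (2.00)²(1.861)⁴ = 47.96.
F_X/F_S = (L_X/L_S)/(d_X/d_S)² = 47.96/(6.58)² = 1.108.

1.11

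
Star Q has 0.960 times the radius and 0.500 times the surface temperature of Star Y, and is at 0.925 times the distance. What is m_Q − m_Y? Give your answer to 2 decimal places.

2.93

L_Q/L_Y = (0.960)²(0.500)⁴ = 0.05760.
F_Q/F_Y = (L_Q/L_Y)/(d_Q/d_Y)² = 0.05760/0.8556 = 0.06732.
m_Q − m_Y = −2.5 log₁₀(0.06732) = 2.93.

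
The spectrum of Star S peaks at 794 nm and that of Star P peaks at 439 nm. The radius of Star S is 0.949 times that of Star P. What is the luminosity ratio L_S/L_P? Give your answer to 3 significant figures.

0.0842

Wien's law gives T ∝ 1/λ_max, so T_S/T_P = λ_P/λ_S = 439/794 = 0.5529.
Then L ∝ R²T⁴ gives L_S/L_P = (0.949)² × (0.5529)⁴ = 0.9006 × 0.09345 = 0.08416.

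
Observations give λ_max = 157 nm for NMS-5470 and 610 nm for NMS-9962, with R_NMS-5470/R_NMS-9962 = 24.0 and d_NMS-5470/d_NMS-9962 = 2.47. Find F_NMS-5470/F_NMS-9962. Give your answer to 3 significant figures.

2.15×10^4

Wien's law: T_NMS-5470/T_NMS-9962 = λ_NMS-9962/λ_NMS-5470 = 610/157 = 3.885.
L_NMS-5470/L_NMS-9962 = (R_NMS-5470/R_NMS-9962)²(T_NMS-5470/T_NMS-9962)⁴ = (24.0)²(3.885)⁴ = 1.313×10^5.
F_NMS-5470/F_NMS-9962 = (L_NMS-5470/L_NMS-9962)/(d_NMS-5470/d_NMS-9962)² = 1.313×10^5/(2.47)² = 2.152×10^4.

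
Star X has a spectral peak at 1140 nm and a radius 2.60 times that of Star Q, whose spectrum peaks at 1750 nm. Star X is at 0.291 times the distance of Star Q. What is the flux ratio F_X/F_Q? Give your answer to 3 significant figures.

Wien's law: T_X/T_Q = λ_Q/λ_X = 1750/1140 = 1.535.
L_X/L_Q = (R_X/R_Q)²(T_X/T_Q)⁴ = (2.60)²(1.535)⁴ = 37.54.
F_X/F_Q = (L_X/L_Q)/(d_X/d_Q)² = 37.54/(0.291)² = 443.3.

443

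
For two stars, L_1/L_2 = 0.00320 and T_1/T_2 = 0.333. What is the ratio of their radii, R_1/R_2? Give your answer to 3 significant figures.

L ∝ R²T⁴ gives R ∝ √L / T², so
R_1/R_2 = √(0.00320) / (0.333)² = 0.05657 / 0.1109 = 0.5101.

0.510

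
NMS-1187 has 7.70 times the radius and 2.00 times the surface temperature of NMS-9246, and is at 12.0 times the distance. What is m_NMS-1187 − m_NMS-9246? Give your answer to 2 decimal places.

L_NMS-1187/L_NMS-9246 = (7.70)²(2.00)⁴ = 948.6.
F_NMS-1187/F_NMS-9246 = (L_NMS-1187/L_NMS-9246)/(d_NMS-1187/d_NMS-9246)² = 948.6/144.0 = 6.588.
m_NMS-1187 − m_NMS-9246 = −2.5 log₁₀(6.588) = -2.05.

-2.05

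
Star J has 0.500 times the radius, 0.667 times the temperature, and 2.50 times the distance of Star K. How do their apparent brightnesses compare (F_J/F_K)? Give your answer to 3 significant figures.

L_J/L_K = (R_J/R_K)²(T_J/T_K)⁴ = (0.500)² × (0.667)⁴ = 0.04948.
F_J/F_K = (L_J/L_K)/(d_J/d_K)² = 0.04948 / (2.50)² = 0.007917.

0.00792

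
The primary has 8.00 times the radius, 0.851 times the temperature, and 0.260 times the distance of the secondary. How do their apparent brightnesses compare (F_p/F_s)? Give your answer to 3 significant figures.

497

L_p/L_s = (R_p/R_s)²(T_p/T_s)⁴ = (8.00)² × (0.851)⁴ = 33.57.
F_p/F_s = (L_p/L_s)/(d_p/d_s)² = 33.57 / (0.260)² = 496.5.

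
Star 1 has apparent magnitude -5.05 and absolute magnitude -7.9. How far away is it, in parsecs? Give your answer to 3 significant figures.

37.2 pc

m − M = 5 log₁₀(d/10 pc)
-5.05 − (-7.9) = 2.85 = 5 log₁₀(d/10)
d = 10 × 10^(2.85/5) = 10 × 10^0.570 = 37.15 pc.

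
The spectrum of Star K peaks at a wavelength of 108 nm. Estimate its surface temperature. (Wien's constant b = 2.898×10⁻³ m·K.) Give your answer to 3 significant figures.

T = b/λ_max = 2.898×10⁻³ / (108×10⁻⁹) = 2.683×10^4 K.

2.68×10^4 K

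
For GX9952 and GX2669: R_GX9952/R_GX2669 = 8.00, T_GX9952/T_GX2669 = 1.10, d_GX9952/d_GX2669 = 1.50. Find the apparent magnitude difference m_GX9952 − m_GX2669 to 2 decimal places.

L_GX9952/L_GX2669 = (8.00)²(1.10)⁴ = 93.70.
F_GX9952/F_GX2669 = (L_GX9952/L_GX2669)/(d_GX9952/d_GX2669)² = 93.70/2.250 = 41.65.
m_GX9952 − m_GX2669 = −2.5 log₁₀(41.65) = -4.05.

-4.05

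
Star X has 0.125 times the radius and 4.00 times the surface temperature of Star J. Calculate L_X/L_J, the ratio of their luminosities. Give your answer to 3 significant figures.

From the Stefan–Boltzmann law, L ∝ R²T⁴, so
L_X/L_J = (R_X/R_J)² (T_X/T_J)⁴ = (0.125)² × (4.00)⁴ = 0.01562 × 256.0 = 4.000.

4.00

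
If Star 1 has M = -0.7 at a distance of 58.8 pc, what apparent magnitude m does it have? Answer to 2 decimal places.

m = M + 5 log₁₀(d/10 pc) = -0.7 + 5 log₁₀(58.8/10)
  = -0.7 + 5 × 0.769 = -0.7 + 3.85 = 3.15.

3.15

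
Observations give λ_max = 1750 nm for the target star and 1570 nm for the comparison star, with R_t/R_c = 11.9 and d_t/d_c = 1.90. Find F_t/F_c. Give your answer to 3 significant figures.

25.4

Wien's law: T_t/T_c = λ_c/λ_t = 1570/1750 = 0.8971.
L_t/L_c = (R_t/R_c)²(T_t/T_c)⁴ = (11.9)²(0.8971)⁴ = 91.74.
F_t/F_c = (L_t/L_c)/(d_t/d_c)² = 91.74/(1.90)² = 25.41.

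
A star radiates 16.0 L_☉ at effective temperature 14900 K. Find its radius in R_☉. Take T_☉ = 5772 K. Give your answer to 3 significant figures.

R/R_☉ = √(L/L_☉) / (T/T_☉)² = √(16.0) / (2.581)²
       = 4.000 / 6.664 = 0.6003.

0.600 R_☉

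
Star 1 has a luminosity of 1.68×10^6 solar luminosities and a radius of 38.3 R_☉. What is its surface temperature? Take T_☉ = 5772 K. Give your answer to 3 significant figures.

3.36×10^4 K

T/T_☉ = (L/L_☉)^(1/4) / (R/R_☉)^(1/2)
T = 5772 × (1.68×10^6)^(1/4) / √(38.3) = 5772 × 36.00 / 6.189 = 3.358×10^4 K.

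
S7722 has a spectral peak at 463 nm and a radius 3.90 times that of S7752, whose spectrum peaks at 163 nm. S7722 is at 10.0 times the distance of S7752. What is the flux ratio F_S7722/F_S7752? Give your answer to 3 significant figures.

0.00234

Wien's law: T_S7722/T_S7752 = λ_S7752/λ_S7722 = 163/463 = 0.3521.
L_S7722/L_S7752 = (R_S7722/R_S7752)²(T_S7722/T_S7752)⁴ = (3.90)²(0.3521)⁴ = 0.2336.
F_S7722/F_S7752 = (L_S7722/L_S7752)/(d_S7722/d_S7752)² = 0.2336/(10.0)² = 0.002336.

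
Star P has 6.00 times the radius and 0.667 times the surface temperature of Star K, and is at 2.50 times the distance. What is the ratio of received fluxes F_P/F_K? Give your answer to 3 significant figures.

1.14

L_P/L_K = (R_P/R_K)²(T_P/T_K)⁴ = (6.00)² × (0.667)⁴ = 7.125.
F_P/F_K = (L_P/L_K)/(d_P/d_K)² = 7.125 / (2.50)² = 1.140.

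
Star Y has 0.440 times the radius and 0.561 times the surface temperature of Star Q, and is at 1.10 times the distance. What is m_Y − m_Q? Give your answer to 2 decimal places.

4.50

L_Y/L_Q = (0.440)²(0.561)⁴ = 0.01918.
F_Y/F_Q = (L_Y/L_Q)/(d_Y/d_Q)² = 0.01918/1.210 = 0.01585.
m_Y − m_Q = −2.5 log₁₀(0.01585) = 4.50.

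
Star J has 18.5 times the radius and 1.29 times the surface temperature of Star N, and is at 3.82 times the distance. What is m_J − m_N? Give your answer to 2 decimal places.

L_J/L_N = (18.5)²(1.29)⁴ = 947.8.
F_J/F_N = (L_J/L_N)/(d_J/d_N)² = 947.8/14.59 = 64.95.
m_J − m_N = −2.5 log₁₀(64.95) = -4.53.

-4.53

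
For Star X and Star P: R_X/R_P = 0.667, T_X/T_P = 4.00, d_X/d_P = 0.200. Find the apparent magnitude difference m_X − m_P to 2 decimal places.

-8.64

L_X/L_P = (0.667)²(4.00)⁴ = 113.9.
F_X/F_P = (L_X/L_P)/(d_X/d_P)² = 113.9/0.04000 = 2847.
m_X − m_P = −2.5 log₁₀(2847) = -8.64.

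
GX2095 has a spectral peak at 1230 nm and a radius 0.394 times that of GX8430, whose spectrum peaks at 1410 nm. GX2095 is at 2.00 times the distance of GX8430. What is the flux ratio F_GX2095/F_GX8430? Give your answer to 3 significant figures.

0.0670

Wien's law: T_GX2095/T_GX8430 = λ_GX8430/λ_GX2095 = 1410/1230 = 1.146.
L_GX2095/L_GX8430 = (R_GX2095/R_GX8430)²(T_GX2095/T_GX8430)⁴ = (0.394)²(1.146)⁴ = 0.2681.
F_GX2095/F_GX8430 = (L_GX2095/L_GX8430)/(d_GX2095/d_GX8430)² = 0.2681/(2.00)² = 0.06702.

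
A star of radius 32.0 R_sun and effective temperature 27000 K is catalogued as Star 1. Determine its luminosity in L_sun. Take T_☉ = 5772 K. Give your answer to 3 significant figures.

L/L_☉ = (R/R_☉)² (T/T_☉)⁴ = (32.0)² × (27000/5772)⁴
       = 1024 × (4.678)⁴ = 1024 × 478.8 = 4.903×10^5.

4.90×10^5 L_sun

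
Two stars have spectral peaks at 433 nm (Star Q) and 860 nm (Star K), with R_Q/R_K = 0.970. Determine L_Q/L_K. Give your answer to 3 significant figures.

14.6

Wien's law gives T ∝ 1/λ_max, so T_Q/T_K = λ_K/λ_Q = 860/433 = 1.986.
Then L ∝ R²T⁴ gives L_Q/L_K = (0.970)² × (1.986)⁴ = 0.9409 × 15.56 = 14.64.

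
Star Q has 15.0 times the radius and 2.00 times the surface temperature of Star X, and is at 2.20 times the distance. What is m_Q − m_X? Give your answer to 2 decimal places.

-7.18

L_Q/L_X = (15.0)²(2.00)⁴ = 3600.
F_Q/F_X = (L_Q/L_X)/(d_Q/d_X)² = 3600/4.840 = 743.8.
m_Q − m_X = −2.5 log₁₀(743.8) = -7.18.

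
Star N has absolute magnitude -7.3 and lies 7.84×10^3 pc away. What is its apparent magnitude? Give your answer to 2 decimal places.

m = M + 5 log₁₀(d/10 pc) = -7.3 + 5 log₁₀(7.84×10^3/10)
  = -7.3 + 5 × 2.894 = -7.3 + 14.47 = 7.17.

7.17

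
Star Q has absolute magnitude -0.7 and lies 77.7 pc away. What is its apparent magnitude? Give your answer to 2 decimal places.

3.75

m = M + 5 log₁₀(d/10 pc) = -0.7 + 5 log₁₀(77.7/10)
  = -0.7 + 5 × 0.890 = -0.7 + 4.45 = 3.75.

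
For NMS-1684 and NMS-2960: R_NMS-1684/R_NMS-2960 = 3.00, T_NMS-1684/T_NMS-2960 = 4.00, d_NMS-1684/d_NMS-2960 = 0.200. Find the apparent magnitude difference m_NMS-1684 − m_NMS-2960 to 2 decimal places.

L_NMS-1684/L_NMS-2960 = (3.00)²(4.00)⁴ = 2304.
F_NMS-1684/F_NMS-2960 = (L_NMS-1684/L_NMS-2960)/(d_NMS-1684/d_NMS-2960)² = 2304/0.04000 = 5.760×10^4.
m_NMS-1684 − m_NMS-2960 = −2.5 log₁₀(5.760×10^4) = -11.90.

-11.90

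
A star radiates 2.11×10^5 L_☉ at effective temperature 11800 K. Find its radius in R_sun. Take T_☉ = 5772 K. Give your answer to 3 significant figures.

110 R_sun

R/R_☉ = √(L/L_☉) / (T/T_☉)² = √(2.11×10^5) / (2.044)²
       = 459.3 / 4.179 = 109.9.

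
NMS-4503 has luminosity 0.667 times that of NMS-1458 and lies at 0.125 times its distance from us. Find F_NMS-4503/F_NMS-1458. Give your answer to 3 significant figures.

F = L/(4πd²), so F_NMS-4503/F_NMS-1458 = (L_NMS-4503/L_NMS-1458) / (d_NMS-4503/d_NMS-1458)²
= 0.667 / (0.125)² = 0.667 / 0.01562 = 42.69.

42.7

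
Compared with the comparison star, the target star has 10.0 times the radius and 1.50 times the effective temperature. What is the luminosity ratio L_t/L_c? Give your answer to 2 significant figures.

From the Stefan–Boltzmann law, L ∝ R²T⁴, so
L_t/L_c = (R_t/R_c)² (T_t/T_c)⁴ = (10.0)² × (1.50)⁴ = 100.0 × 5.062 = 506.2.

5.1×10^2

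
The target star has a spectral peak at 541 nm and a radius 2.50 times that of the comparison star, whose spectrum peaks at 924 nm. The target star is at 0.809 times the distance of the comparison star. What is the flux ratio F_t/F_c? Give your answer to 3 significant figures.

81.3

Wien's law: T_t/T_c = λ_c/λ_t = 924/541 = 1.708.
L_t/L_c = (R_t/R_c)²(T_t/T_c)⁴ = (2.50)²(1.708)⁴ = 53.18.
F_t/F_c = (L_t/L_c)/(d_t/d_c)² = 53.18/(0.809)² = 81.26.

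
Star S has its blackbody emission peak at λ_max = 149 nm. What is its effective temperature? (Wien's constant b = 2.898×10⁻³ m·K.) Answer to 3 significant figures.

1.94×10^4 K

T = b/λ_max = 2.898×10⁻³ / (149×10⁻⁹) = 1.945×10^4 K.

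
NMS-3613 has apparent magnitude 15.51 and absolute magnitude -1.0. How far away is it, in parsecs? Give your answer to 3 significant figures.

m − M = 5 log₁₀(d/10 pc)
15.51 − (-1.0) = 16.51 = 5 log₁₀(d/10)
d = 10 × 10^(16.51/5) = 10 × 10^3.302 = 2.004×10^4 pc.

2.00×10^4 pc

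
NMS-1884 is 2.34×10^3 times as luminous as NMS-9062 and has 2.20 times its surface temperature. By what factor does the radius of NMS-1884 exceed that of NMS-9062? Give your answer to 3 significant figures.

9.99

L ∝ R²T⁴ gives R ∝ √L / T², so
R_NMS-1884/R_NMS-9062 = √(2.34×10^3) / (2.20)² = 48.37 / 4.840 = 9.995.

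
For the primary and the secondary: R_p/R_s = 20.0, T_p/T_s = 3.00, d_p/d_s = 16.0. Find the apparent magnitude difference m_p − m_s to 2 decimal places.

L_p/L_s = (20.0)²(3.00)⁴ = 3.240×10^4.
F_p/F_s = (L_p/L_s)/(d_p/d_s)² = 3.240×10^4/256.0 = 126.6.
m_p − m_s = −2.5 log₁₀(126.6) = -5.26.

-5.26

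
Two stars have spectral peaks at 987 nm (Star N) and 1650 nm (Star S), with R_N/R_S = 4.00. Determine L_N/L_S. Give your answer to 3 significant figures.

125

Wien's law gives T ∝ 1/λ_max, so T_N/T_S = λ_S/λ_N = 1650/987 = 1.672.
Then L ∝ R²T⁴ gives L_N/L_S = (4.00)² × (1.672)⁴ = 16.00 × 7.810 = 125.0.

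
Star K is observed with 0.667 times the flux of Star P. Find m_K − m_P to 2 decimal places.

0.44

m_K − m_P = −2.5 log₁₀(F_K/F_P) = −2.5 log₁₀(0.667) = −2.5 × (-0.176) = 0.440.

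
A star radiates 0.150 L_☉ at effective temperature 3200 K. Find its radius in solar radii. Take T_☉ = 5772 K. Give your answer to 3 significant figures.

1.26 solar radii

R/R_☉ = √(L/L_☉) / (T/T_☉)² = √(0.150) / (0.5544)²
       = 0.3873 / 0.3074 = 1.260.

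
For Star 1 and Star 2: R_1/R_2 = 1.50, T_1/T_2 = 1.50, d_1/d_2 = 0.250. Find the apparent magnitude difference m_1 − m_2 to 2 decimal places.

-5.65

L_1/L_2 = (1.50)²(1.50)⁴ = 11.39.
F_1/F_2 = (L_1/L_2)/(d_1/d_2)² = 11.39/0.06250 = 182.2.
m_1 − m_2 = −2.5 log₁₀(182.2) = -5.65.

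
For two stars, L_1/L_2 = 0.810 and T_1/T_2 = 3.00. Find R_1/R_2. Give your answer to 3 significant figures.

L ∝ R²T⁴ gives R ∝ √L / T², so
R_1/R_2 = √(0.810) / (3.00)² = 0.9000 / 9.000 = 0.1000.

0.100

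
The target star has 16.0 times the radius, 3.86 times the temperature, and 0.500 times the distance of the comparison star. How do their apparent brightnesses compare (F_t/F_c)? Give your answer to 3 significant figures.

2.27×10^5

L_t/L_c = (R_t/R_c)²(T_t/T_c)⁴ = (16.0)² × (3.86)⁴ = 5.683×10^4.
F_t/F_c = (L_t/L_c)/(d_t/d_c)² = 5.683×10^4 / (0.500)² = 2.273×10^5.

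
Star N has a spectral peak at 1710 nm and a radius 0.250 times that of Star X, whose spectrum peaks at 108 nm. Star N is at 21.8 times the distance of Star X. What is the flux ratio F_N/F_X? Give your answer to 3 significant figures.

2.09×10^-9

Wien's law: T_N/T_X = λ_X/λ_N = 108/1710 = 0.06316.
L_N/L_X = (R_N/R_X)²(T_N/T_X)⁴ = (0.250)²(0.06316)⁴ = 9.945×10^-7.
F_N/F_X = (L_N/L_X)/(d_N/d_X)² = 9.945×10^-7/(21.8)² = 2.093×10^-9.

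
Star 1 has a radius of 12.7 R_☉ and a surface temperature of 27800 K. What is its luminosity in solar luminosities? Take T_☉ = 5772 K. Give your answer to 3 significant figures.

L/L_☉ = (R/R_☉)² (T/T_☉)⁴ = (12.7)² × (27800/5772)⁴
       = 161.3 × (4.816)⁴ = 161.3 × 538.1 = 8.679×10^4.

8.68×10^4 solar luminosities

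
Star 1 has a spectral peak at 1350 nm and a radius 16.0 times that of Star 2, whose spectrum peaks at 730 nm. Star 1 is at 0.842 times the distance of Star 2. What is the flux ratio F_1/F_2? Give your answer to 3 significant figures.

Wien's law: T_1/T_2 = λ_2/λ_1 = 730/1350 = 0.5407.
L_1/L_2 = (R_1/R_2)²(T_1/T_2)⁴ = (16.0)²(0.5407)⁴ = 21.89.
F_1/F_2 = (L_1/L_2)/(d_1/d_2)² = 21.89/(0.842)² = 30.87.

30.9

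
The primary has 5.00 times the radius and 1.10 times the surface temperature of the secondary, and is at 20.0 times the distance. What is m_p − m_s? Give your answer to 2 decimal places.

L_p/L_s = (5.00)²(1.10)⁴ = 36.60.
F_p/F_s = (L_p/L_s)/(d_p/d_s)² = 36.60/400.0 = 0.09151.
m_p − m_s = −2.5 log₁₀(0.09151) = 2.60.

2.60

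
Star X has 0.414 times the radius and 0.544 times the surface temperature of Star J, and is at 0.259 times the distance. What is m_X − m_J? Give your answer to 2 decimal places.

L_X/L_J = (0.414)²(0.544)⁴ = 0.01501.
F_X/F_J = (L_X/L_J)/(d_X/d_J)² = 0.01501/0.06708 = 0.2238.
m_X − m_J = −2.5 log₁₀(0.2238) = 1.63.

1.63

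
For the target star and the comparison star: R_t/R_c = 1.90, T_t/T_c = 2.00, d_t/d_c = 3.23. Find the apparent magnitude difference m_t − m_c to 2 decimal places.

L_t/L_c = (1.90)²(2.00)⁴ = 57.76.
F_t/F_c = (L_t/L_c)/(d_t/d_c)² = 57.76/10.43 = 5.536.
m_t − m_c = −2.5 log₁₀(5.536) = -1.86.

-1.86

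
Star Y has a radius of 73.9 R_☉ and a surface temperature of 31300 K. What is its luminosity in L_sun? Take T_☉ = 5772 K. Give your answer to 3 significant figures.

4.72×10^6 L_sun

L/L_☉ = (R/R_☉)² (T/T_☉)⁴ = (73.9)² × (31300/5772)⁴
       = 5461 × (5.423)⁴ = 5461 × 864.7 = 4.722×10^6.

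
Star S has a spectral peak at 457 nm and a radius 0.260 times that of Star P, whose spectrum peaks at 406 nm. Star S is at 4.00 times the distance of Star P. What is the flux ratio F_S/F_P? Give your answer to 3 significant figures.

0.00263

Wien's law: T_S/T_P = λ_P/λ_S = 406/457 = 0.8884.
L_S/L_P = (R_S/R_P)²(T_S/T_P)⁴ = (0.260)²(0.8884)⁴ = 0.04211.
F_S/F_P = (L_S/L_P)/(d_S/d_P)² = 0.04211/(4.00)² = 0.002632.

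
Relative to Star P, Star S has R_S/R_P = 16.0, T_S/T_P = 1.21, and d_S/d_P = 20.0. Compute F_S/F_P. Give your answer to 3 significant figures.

L_S/L_P = (R_S/R_P)²(T_S/T_P)⁴ = (16.0)² × (1.21)⁴ = 548.8.
F_S/F_P = (L_S/L_P)/(d_S/d_P)² = 548.8 / (20.0)² = 1.372.

1.37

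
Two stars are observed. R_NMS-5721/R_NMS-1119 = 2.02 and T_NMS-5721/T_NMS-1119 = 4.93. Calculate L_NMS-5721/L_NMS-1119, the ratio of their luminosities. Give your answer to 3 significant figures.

2.41×10^3

From the Stefan–Boltzmann law, L ∝ R²T⁴, so
L_NMS-5721/L_NMS-1119 = (R_NMS-5721/R_NMS-1119)² (T_NMS-5721/T_NMS-1119)⁴ = (2.02)² × (4.93)⁴ = 4.080 × 590.7 = 2410.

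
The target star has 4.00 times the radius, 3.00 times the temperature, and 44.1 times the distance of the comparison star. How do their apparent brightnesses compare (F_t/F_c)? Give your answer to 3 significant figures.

L_t/L_c = (R_t/R_c)²(T_t/T_c)⁴ = (4.00)² × (3.00)⁴ = 1296.
F_t/F_c = (L_t/L_c)/(d_t/d_c)² = 1296 / (44.1)² = 0.6664.

0.666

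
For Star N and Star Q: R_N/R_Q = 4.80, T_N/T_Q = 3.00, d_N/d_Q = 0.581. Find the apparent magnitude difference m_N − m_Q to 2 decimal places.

L_N/L_Q = (4.80)²(3.00)⁴ = 1866.
F_N/F_Q = (L_N/L_Q)/(d_N/d_Q)² = 1866/0.3376 = 5529.
m_N − m_Q = −2.5 log₁₀(5529) = -9.36.

-9.36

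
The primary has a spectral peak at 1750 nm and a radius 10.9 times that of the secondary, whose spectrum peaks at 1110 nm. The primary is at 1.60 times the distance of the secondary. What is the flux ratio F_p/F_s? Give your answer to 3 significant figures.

Wien's law: T_p/T_s = λ_s/λ_p = 1110/1750 = 0.6343.
L_p/L_s = (R_p/R_s)²(T_p/T_s)⁴ = (10.9)²(0.6343)⁴ = 19.23.
F_p/F_s = (L_p/L_s)/(d_p/d_s)² = 19.23/(1.60)² = 7.512.

7.51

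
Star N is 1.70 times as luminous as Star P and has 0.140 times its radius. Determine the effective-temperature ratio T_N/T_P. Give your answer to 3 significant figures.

3.05

L ∝ R²T⁴ gives T ∝ (L/R²)^(1/4), so
T_N/T_P = (1.70 / 0.140²)^(1/4) = (86.73)^(1/4) = 3.052.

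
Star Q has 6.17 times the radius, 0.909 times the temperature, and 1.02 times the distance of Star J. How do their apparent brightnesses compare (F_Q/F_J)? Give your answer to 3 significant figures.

25.0

L_Q/L_J = (R_Q/R_J)²(T_Q/T_J)⁴ = (6.17)² × (0.909)⁴ = 25.99.
F_Q/F_J = (L_Q/L_J)/(d_Q/d_J)² = 25.99 / (1.02)² = 24.98.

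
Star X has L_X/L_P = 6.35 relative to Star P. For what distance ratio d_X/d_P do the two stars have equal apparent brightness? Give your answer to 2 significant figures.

2.5

Equal flux requires L_X/d_X² = L_P/d_P², so d_X/d_P = √(L_X/L_P)
= √(6.35) = 2.520.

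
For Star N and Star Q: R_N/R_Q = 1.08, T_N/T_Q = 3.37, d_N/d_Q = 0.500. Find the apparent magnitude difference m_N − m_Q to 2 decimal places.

-6.95

L_N/L_Q = (1.08)²(3.37)⁴ = 150.4.
F_N/F_Q = (L_N/L_Q)/(d_N/d_Q)² = 150.4/0.2500 = 601.8.
m_N − m_Q = −2.5 log₁₀(601.8) = -6.95.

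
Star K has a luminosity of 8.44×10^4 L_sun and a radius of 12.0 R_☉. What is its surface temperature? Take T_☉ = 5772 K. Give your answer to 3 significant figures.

T/T_☉ = (L/L_☉)^(1/4) / (R/R_☉)^(1/2)
T = 5772 × (8.44×10^4)^(1/4) / √(12.0) = 5772 × 17.04 / 3.464 = 2.840×10^4 K.

2.84×10^4 K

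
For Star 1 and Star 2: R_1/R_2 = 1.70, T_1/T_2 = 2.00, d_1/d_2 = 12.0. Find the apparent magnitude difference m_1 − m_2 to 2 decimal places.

1.23

L_1/L_2 = (1.70)²(2.00)⁴ = 46.24.
F_1/F_2 = (L_1/L_2)/(d_1/d_2)² = 46.24/144.0 = 0.3211.
m_1 − m_2 = −2.5 log₁₀(0.3211) = 1.23.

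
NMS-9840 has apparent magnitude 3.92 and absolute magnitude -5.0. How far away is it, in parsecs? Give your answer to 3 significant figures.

m − M = 5 log₁₀(d/10 pc)
3.92 − (-5.0) = 8.92 = 5 log₁₀(d/10)
d = 10 × 10^(8.92/5) = 10 × 10^1.784 = 608.1 pc.

608 pc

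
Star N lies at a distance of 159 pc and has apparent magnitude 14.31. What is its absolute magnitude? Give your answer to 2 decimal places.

8.30

M = m − 5 log₁₀(d/10 pc) = 14.31 − 5 log₁₀(159/10)
  = 14.31 − 5 × 1.201 = 14.31 − 6.01 = 8.30.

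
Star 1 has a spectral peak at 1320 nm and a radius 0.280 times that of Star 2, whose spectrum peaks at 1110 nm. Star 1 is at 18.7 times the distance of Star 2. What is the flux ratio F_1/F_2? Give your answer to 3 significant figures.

Wien's law: T_1/T_2 = λ_2/λ_1 = 1110/1320 = 0.8409.
L_1/L_2 = (R_1/R_2)²(T_1/T_2)⁴ = (0.280)²(0.8409)⁴ = 0.03920.
F_1/F_2 = (L_1/L_2)/(d_1/d_2)² = 0.03920/(18.7)² = 1.121×10^-4.

1.12×10^-4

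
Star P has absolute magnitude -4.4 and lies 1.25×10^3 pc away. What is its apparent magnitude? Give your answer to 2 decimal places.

m = M + 5 log₁₀(d/10 pc) = -4.4 + 5 log₁₀(1.25×10^3/10)
  = -4.4 + 5 × 2.097 = -4.4 + 10.48 = 6.08.

6.08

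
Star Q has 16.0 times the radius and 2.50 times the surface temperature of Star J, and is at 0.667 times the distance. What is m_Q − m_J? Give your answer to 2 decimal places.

L_Q/L_J = (16.0)²(2.50)⁴ = 1.000×10^4.
F_Q/F_J = (L_Q/L_J)/(d_Q/d_J)² = 1.000×10^4/0.4449 = 2.248×10^4.
m_Q − m_J = −2.5 log₁₀(2.248×10^4) = -10.88.

-10.88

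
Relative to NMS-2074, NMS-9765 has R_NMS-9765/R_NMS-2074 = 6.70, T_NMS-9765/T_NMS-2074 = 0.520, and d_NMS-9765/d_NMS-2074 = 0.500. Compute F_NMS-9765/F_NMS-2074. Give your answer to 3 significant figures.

13.1

L_NMS-9765/L_NMS-2074 = (R_NMS-9765/R_NMS-2074)²(T_NMS-9765/T_NMS-2074)⁴ = (6.70)² × (0.520)⁴ = 3.282.
F_NMS-9765/F_NMS-2074 = (L_NMS-9765/L_NMS-2074)/(d_NMS-9765/d_NMS-2074)² = 3.282 / (0.500)² = 13.13.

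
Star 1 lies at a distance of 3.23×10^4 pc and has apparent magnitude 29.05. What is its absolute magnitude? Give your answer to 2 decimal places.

M = m − 5 log₁₀(d/10 pc) = 29.05 − 5 log₁₀(3.23×10^4/10)
  = 29.05 − 5 × 3.509 = 29.05 − 17.55 = 11.50.

11.50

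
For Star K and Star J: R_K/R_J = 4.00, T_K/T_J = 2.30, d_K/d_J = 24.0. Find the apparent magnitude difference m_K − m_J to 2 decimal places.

L_K/L_J = (4.00)²(2.30)⁴ = 447.7.
F_K/F_J = (L_K/L_J)/(d_K/d_J)² = 447.7/576.0 = 0.7773.
m_K − m_J = −2.5 log₁₀(0.7773) = 0.27.

0.27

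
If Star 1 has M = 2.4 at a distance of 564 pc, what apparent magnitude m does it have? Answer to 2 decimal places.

11.16

m = M + 5 log₁₀(d/10 pc) = 2.4 + 5 log₁₀(564/10)
  = 2.4 + 5 × 1.751 = 2.4 + 8.76 = 11.16.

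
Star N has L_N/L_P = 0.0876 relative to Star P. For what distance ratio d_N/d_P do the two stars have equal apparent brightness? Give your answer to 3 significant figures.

0.296

Equal flux requires L_N/d_N² = L_P/d_P², so d_N/d_P = √(L_N/L_P)
= √(0.0876) = 0.2960.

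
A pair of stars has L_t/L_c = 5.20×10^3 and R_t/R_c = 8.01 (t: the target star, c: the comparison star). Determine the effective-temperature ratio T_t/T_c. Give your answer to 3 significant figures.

L ∝ R²T⁴ gives T ∝ (L/R²)^(1/4), so
T_t/T_c = (5.20×10^3 / 8.01²)^(1/4) = (81.05)^(1/4) = 3.000.

3.00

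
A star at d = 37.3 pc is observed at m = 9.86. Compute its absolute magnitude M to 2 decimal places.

M = m − 5 log₁₀(d/10 pc) = 9.86 − 5 log₁₀(37.3/10)
  = 9.86 − 5 × 0.572 = 9.86 − 2.86 = 7.00.

7.00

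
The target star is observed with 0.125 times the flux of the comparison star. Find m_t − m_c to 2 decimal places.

2.26

m_t − m_c = −2.5 log₁₀(F_t/F_c) = −2.5 log₁₀(0.125) = −2.5 × (-0.903) = 2.258.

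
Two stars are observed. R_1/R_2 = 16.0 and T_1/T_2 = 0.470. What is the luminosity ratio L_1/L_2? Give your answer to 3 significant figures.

From the Stefan–Boltzmann law, L ∝ R²T⁴, so
L_1/L_2 = (R_1/R_2)² (T_1/T_2)⁴ = (16.0)² × (0.470)⁴ = 256.0 × 0.04880 = 12.49.

12.5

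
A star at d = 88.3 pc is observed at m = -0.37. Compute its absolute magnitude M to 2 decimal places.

M = m − 5 log₁₀(d/10 pc) = -0.37 − 5 log₁₀(88.3/10)
  = -0.37 − 5 × 0.946 = -0.37 − 4.73 = -5.10.

-5.10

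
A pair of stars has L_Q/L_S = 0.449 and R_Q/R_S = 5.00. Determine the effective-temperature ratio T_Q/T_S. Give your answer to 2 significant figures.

L ∝ R²T⁴ gives T ∝ (L/R²)^(1/4), so
T_Q/T_S = (0.449 / 5.00²)^(1/4) = (0.01796)^(1/4) = 0.3661.

0.37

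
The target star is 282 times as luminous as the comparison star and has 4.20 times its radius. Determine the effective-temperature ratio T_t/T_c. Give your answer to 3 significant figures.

2.00

L ∝ R²T⁴ gives T ∝ (L/R²)^(1/4), so
T_t/T_c = (282 / 4.20²)^(1/4) = (15.99)^(1/4) = 2.000.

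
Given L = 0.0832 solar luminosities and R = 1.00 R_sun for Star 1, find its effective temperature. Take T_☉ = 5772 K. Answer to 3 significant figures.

3.10×10^3 K

T/T_☉ = (L/L_☉)^(1/4) / (R/R_☉)^(1/2)
T = 5772 × (0.0832)^(1/4) / √(1.00) = 5772 × 0.5371 / 1.000 = 3100 K.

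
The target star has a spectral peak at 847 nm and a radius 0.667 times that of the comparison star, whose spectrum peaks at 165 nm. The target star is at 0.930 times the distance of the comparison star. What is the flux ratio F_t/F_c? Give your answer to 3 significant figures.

7.41×10^-4

Wien's law: T_t/T_c = λ_c/λ_t = 165/847 = 0.1948.
L_t/L_c = (R_t/R_c)²(T_t/T_c)⁴ = (0.667)²(0.1948)⁴ = 6.407×10^-4.
F_t/F_c = (L_t/L_c)/(d_t/d_c)² = 6.407×10^-4/(0.930)² = 7.408×10^-4.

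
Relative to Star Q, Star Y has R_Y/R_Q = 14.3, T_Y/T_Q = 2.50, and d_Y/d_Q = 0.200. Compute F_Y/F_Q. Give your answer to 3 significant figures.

2.00×10^5

L_Y/L_Q = (R_Y/R_Q)²(T_Y/T_Q)⁴ = (14.3)² × (2.50)⁴ = 7988.
F_Y/F_Q = (L_Y/L_Q)/(d_Y/d_Q)² = 7988 / (0.200)² = 1.997×10^5.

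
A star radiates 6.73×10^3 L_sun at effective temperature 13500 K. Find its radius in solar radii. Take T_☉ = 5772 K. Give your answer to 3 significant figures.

R/R_☉ = √(L/L_☉) / (T/T_☉)² = √(6.73×10^3) / (2.339)²
       = 82.04 / 5.470 = 15.00.

15.0 solar radii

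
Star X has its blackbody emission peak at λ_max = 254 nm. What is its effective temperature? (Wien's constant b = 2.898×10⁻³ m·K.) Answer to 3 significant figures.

T = b/λ_max = 2.898×10⁻³ / (254×10⁻⁹) = 1.141×10^4 K.

1.14×10^4 K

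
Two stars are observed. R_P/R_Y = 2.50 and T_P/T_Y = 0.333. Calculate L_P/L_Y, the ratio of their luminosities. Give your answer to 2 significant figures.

0.077

From the Stefan–Boltzmann law, L ∝ R²T⁴, so
L_P/L_Y = (R_P/R_Y)² (T_P/T_Y)⁴ = (2.50)² × (0.333)⁴ = 6.250 × 0.01230 = 0.07685.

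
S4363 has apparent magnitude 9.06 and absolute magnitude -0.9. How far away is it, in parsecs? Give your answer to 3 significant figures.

982 pc

m − M = 5 log₁₀(d/10 pc)
9.06 − (-0.9) = 9.96 = 5 log₁₀(d/10)
d = 10 × 10^(9.96/5) = 10 × 10^1.992 = 981.7 pc.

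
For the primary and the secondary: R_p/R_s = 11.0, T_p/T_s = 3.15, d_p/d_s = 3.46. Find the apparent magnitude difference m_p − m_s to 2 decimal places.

L_p/L_s = (11.0)²(3.15)⁴ = 1.191×10^4.
F_p/F_s = (L_p/L_s)/(d_p/d_s)² = 1.191×10^4/11.97 = 995.1.
m_p − m_s = −2.5 log₁₀(995.1) = -7.49.

-7.49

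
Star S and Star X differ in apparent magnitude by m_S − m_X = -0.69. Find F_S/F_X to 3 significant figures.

F_S/F_X = 10^(−(m_S − m_X)/2.5) = 10^(0.69/2.5) = 10^0.276 = 1.888.

1.89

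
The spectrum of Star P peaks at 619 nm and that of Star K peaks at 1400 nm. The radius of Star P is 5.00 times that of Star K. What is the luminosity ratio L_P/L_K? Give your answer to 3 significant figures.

654

Wien's law gives T ∝ 1/λ_max, so T_P/T_K = λ_K/λ_P = 1400/619 = 2.262.
Then L ∝ R²T⁴ gives L_P/L_K = (5.00)² × (2.262)⁴ = 25.00 × 26.17 = 654.2.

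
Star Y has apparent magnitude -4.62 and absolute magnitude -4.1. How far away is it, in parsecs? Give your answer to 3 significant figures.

m − M = 5 log₁₀(d/10 pc)
-4.62 − (-4.1) = -0.52 = 5 log₁₀(d/10)
d = 10 × 10^(-0.52/5) = 10 × 10^-0.104 = 7.870 pc.

7.87 pc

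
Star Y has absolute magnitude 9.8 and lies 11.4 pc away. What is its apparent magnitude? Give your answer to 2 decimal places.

10.08

m = M + 5 log₁₀(d/10 pc) = 9.8 + 5 log₁₀(11.4/10)
  = 9.8 + 5 × 0.057 = 9.8 + 0.28 = 10.08.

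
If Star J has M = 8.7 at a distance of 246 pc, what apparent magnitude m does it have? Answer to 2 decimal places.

15.65

m = M + 5 log₁₀(d/10 pc) = 8.7 + 5 log₁₀(246/10)
  = 8.7 + 5 × 1.391 = 8.7 + 6.95 = 15.65.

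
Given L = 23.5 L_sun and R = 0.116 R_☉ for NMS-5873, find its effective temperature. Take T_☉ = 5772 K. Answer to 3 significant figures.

T/T_☉ = (L/L_☉)^(1/4) / (R/R_☉)^(1/2)
T = 5772 × (23.5)^(1/4) / √(0.116) = 5772 × 2.202 / 0.3406 = 3.731×10^4 K.

3.73×10^4 K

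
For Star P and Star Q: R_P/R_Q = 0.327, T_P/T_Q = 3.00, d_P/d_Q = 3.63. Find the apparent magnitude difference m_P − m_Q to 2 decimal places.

0.46

L_P/L_Q = (0.327)²(3.00)⁴ = 8.661.
F_P/F_Q = (L_P/L_Q)/(d_P/d_Q)² = 8.661/13.18 = 0.6573.
m_P − m_Q = −2.5 log₁₀(0.6573) = 0.46.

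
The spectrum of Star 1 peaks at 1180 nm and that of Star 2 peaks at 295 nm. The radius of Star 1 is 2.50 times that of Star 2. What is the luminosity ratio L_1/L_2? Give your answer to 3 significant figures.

0.0244

Wien's law gives T ∝ 1/λ_max, so T_1/T_2 = λ_2/λ_1 = 295/1180 = 0.2500.
Then L ∝ R²T⁴ gives L_1/L_2 = (2.50)² × (0.2500)⁴ = 6.250 × 0.003906 = 0.02441.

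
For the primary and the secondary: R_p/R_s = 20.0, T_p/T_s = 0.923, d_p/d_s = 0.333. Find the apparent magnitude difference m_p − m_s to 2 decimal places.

-8.54

L_p/L_s = (20.0)²(0.923)⁴ = 290.3.
F_p/F_s = (L_p/L_s)/(d_p/d_s)² = 290.3/0.1109 = 2618.
m_p − m_s = −2.5 log₁₀(2618) = -8.54.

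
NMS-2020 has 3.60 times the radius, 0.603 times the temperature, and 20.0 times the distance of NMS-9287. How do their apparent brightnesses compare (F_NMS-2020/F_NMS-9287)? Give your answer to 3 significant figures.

L_NMS-2020/L_NMS-9287 = (R_NMS-2020/R_NMS-9287)²(T_NMS-2020/T_NMS-9287)⁴ = (3.60)² × (0.603)⁴ = 1.713.
F_NMS-2020/F_NMS-9287 = (L_NMS-2020/L_NMS-9287)/(d_NMS-2020/d_NMS-9287)² = 1.713 / (20.0)² = 0.004284.

0.00428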